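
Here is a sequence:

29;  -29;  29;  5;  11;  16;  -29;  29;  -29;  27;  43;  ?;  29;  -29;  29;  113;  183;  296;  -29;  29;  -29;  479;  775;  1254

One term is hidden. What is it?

70

The slot pattern repeats as AAABBB (period 6), so there are 2 interleaved tracks.
Stream A = 29, -29, 29, -29, 29, -29, 29, -29, 29, -29, 29, -29: oscillating between 29 and -29.
Stream B = 5, 11, 16, 27, 43, ?, 113, 183, 296, 479, 775, 1254: each term equals the sum of the previous two.
Filling stream B at index 6 by its rule yields 70.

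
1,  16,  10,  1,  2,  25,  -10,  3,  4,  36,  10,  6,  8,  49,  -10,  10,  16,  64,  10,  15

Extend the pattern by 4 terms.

32, 81, -10, 21

The terms cycle through 4 interleaved subsequences.
Stream A: 1, 2, 4, 8, 16 (successive powers of 2).
Stream B: 16, 25, 36, 49, 64 (perfect squares starting at 4²).
Stream C: 10, -10, 10, -10, 10 (the oscillation 10·(−1)^(n+1)).
Stream D: 1, 3, 6, 10, 15 (triangular numbers starting at T_1).
Position 21 falls in stream A as its term 6, giving 32.
Term 22 comes from stream B (its 6th entry): 81.
Term 23 comes from stream C (its 6th entry): -10.
Term 24 comes from stream D (its 6th entry): 21.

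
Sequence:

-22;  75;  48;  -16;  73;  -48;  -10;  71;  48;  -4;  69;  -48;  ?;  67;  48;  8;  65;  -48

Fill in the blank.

Split by position mod 3: positions 1, 4, 7, … form one track, and each other residue class forms its own.
Track A: -22, -16, -10, -4, ?, 8 — arithmetic, step +6.
Track B: 75, 73, 71, 69, 67, 65 — linear: a_n = 77 − 2·n.
Track C: 48, -48, 48, -48, 48, -48 — oscillating between 48 and -48.
Filling track A at index 5 by its rule yields 2.

2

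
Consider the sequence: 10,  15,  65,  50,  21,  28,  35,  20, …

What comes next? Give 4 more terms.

Positions follow the repeating pattern AABB; grouping by letter gives 2 tracks.
Subsequence A is 10, 15, 21, 28, which is triangular numbers starting at T_4.
Subsequence B is 65, 50, 35, 20, which is subtracting 15 each time.
Term 9 comes from subsequence A (its 5th entry): 36.
Position 10 falls in subsequence A as its term 6, giving 45.
Term 11 comes from subsequence B (its 5th entry): 5.
Position 12 falls in subsequence B as its term 6, giving -10.

36, 45, 5, -10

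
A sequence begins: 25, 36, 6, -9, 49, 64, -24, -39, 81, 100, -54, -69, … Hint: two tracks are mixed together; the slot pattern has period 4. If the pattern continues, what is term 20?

The slot pattern repeats as AABB (period 4), so there are 2 interleaved tracks.
Track A is 25, 36, 49, 64, 81, 100, which is consecutive squares n² from n = 5.
Track B is 6, -9, -24, -39, -54, -69, which is linear: a_n = 21 − 15·n.
Position 20 → track B, term 10 = -129.

-129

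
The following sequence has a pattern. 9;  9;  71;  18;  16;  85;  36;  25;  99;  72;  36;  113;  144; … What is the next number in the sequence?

Read the sequence 3 terms at a time; column i is its own pattern.
Subsequence A: 9, 18, 36, 72, 144 (multiplying by 2 each time).
Subsequence B: 9, 16, 25, 36 (the squares 3², 4², 5², …).
Subsequence C: 71, 85, 99, 113 (arithmetic with common difference +14).
Position 14 falls in subsequence B as its term 5, giving 49.

49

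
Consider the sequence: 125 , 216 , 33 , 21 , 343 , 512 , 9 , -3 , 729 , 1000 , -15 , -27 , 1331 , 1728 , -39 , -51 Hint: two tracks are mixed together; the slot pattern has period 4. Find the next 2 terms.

2197, 2744

Reading positions in blocks of 4 reveals the pattern AABB — 2 tracks woven together.
Track A = 125, 216, 343, 512, 729, 1000, 1331, 1728: consecutive cubes n³ from n = 5.
Track B = 33, 21, 9, -3, -15, -27, -39, -51: arithmetic with common difference −12.
Term 17 comes from track A (its 9th entry): 2197.
Position 18 falls in track A as its term 10, giving 2744.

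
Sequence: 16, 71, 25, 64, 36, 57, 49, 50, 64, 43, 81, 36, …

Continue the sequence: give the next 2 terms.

100, 29

Split by position mod 2 into 2 tracks.
Track A: 16, 25, 36, 49, 64, 81. The squares 4², 5², 6², ….
Track B: 71, 64, 57, 50, 43, 36. Linear: a_n = 78 − 7·n.
Position 13 falls in track A as its term 7, giving 100.
Position 14 falls in track B as its term 7, giving 29.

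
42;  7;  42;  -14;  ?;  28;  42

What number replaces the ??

Taking every 2nd term gives 2 separate tracks.
Track A: 42, 42, ?, 42 (the constant sequence 42).
Track B: 7, -14, 28 (a geometric progression (common ratio -2)).
Filling track A at index 3 by its rule yields 42.

42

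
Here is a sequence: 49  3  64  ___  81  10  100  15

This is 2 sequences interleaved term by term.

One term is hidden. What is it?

6

Odd-indexed and even-indexed terms follow separate rules.
Stream A: 49, 64, 81, 100 — consecutive squares n² from n = 7.
Stream B: 3, ?, 10, 15 — the triangular numbers T_2, T_3, ….
The gap is stream B's term 2; the rule gives 6.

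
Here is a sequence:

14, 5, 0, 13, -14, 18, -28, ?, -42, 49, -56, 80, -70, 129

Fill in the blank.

Split by position mod 2 into 2 tracks.
Subsequence A is 14, 0, -14, -28, -42, -56, -70, which is subtracting 14 each time.
Subsequence B is 5, 13, 18, ?, 49, 80, 129, which is a Fibonacci-like recurrence a_n = a_{n-1} + a_{n-2}.
So the missing entry in subsequence B is 31.

31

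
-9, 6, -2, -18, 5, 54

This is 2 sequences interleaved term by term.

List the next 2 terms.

Taking every 2nd term gives 2 separate tracks.
Track A is -9, -2, 5, which is arithmetic with common difference +7.
Track B is 6, -18, 54, which is multiplying by -3 each time.
Position 7 → track A, term 4 = 12.
The 8th slot belongs to track B; its 4th term is -162.

12, -162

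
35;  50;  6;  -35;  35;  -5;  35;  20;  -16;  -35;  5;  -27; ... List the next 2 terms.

Split by position mod 3: positions 1, 4, 7, … form one track, and each other residue class forms its own.
Track A is 35, -35, 35, -35, which is the oscillation 35·(−1)^(n+1).
Track B is 50, 35, 20, 5, which is linear: a_n = 65 − 15·n.
Track C is 6, -5, -16, -27, which is subtracting 11 each time.
Term 13 comes from track A (its 5th entry): 35.
Position 14 → track B, term 5 = -10.

35, -10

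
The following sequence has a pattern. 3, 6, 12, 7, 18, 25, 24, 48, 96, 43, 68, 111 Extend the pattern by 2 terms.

192, 384

The slot pattern repeats as AAABBB (period 6), so there are 2 interleaved tracks.
Track A is 3, 6, 12, 24, 48, 96, which is geometric with ratio 2.
Track B is 7, 18, 25, 43, 68, 111, which is a Fibonacci-like recurrence a_n = a_{n-1} + a_{n-2}.
Position 13 → track A, term 7 = 192.
The 14th slot belongs to track A; its 8th term is 384.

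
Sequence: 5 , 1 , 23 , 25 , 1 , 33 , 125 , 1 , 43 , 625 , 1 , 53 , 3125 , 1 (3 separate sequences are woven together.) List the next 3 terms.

Read the sequence 3 terms at a time; column i is its own pattern.
Track A = 5, 25, 125, 625, 3125: powers of 5.
Track B = 1, 1, 1, 1, 1: always 1.
Track C = 23, 33, 43, 53: arithmetic, step +10.
Position 15 falls in track C as its term 5, giving 63.
Position 16 → track A, term 6 = 15625.
Term 17 comes from track B (its 6th entry): 1.

63, 15625, 1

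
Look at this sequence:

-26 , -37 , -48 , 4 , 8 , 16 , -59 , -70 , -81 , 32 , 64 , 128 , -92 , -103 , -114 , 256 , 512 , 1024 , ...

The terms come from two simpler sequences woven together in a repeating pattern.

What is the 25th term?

Reading positions in blocks of 6 reveals the pattern AAABBB — 2 tracks woven together.
Stream A is -26, -37, -48, -59, -70, -81, -92, -103, -114, which is arithmetic, step −11.
Stream B is 4, 8, 16, 32, 64, 128, 256, 512, 1024, which is powers of 2.
Term 25 comes from stream A (its 13th entry): -158.

-158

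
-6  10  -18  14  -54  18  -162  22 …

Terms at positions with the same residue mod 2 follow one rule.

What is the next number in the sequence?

Positions 1, 3, 5, … form one subsequence and positions 2, 4, 6, … form another.
Track A is -6, -18, -54, -162, which is multiplying by 3 each time.
Track B is 10, 14, 18, 22, which is arithmetic with common difference +4.
Position 9 falls in track A as its term 5, giving -486.

-486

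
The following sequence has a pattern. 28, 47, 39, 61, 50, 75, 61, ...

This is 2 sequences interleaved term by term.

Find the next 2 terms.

89, 72

Split by position mod 2 into 2 tracks.
Subsequence A: 28, 39, 50, 61. Arithmetic with common difference +11.
Subsequence B: 47, 61, 75. Linear: a_n = 33 + 14·n.
Position 8 → subsequence B, term 4 = 89.
Position 9 falls in subsequence A as its term 5, giving 72.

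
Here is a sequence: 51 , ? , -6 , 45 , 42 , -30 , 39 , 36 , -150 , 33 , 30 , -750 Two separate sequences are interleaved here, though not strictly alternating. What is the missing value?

48

The slot pattern repeats as AAB (period 3), so there are 2 interleaved tracks.
Track A is 51, ?, 45, 42, 39, 36, 33, 30, which is arithmetic with common difference −3.
Track B is -6, -30, -150, -750, which is geometric, ×5 each step.
The gap is track A's term 2; the rule gives 48.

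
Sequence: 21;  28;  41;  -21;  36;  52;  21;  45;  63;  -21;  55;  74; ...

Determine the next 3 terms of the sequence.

21, 66, 85

Read the sequence 3 terms at a time; column i is its own pattern.
Subsequence A: 21, -21, 21, -21 — the oscillation 21·(−1)^(n+1).
Subsequence B: 28, 36, 45, 55 — triangular numbers n(n+1)/2 for n = 7, 8, ….
Subsequence C: 41, 52, 63, 74 — arithmetic with common difference +11.
The 13th slot belongs to subsequence A; its 5th term is 21.
Term 14 comes from subsequence B (its 5th entry): 66.
The 15th slot belongs to subsequence C; its 5th term is 85.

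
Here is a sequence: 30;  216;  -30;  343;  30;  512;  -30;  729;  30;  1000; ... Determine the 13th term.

Split by position mod 2 into 2 tracks.
Stream A = 30, -30, 30, -30, 30: alternating ±30.
Stream B = 216, 343, 512, 729, 1000: consecutive cubes n³ from n = 6.
Position 13 → stream A, term 7 = 30.

30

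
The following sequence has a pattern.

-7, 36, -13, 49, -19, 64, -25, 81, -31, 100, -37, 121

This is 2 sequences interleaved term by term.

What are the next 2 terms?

-43, 144

The terms cycle through 2 interleaved subsequences.
Stream A: -7, -13, -19, -25, -31, -37 (linear: a_n = -1 − 6·n).
Stream B: 36, 49, 64, 81, 100, 121 (the squares 6², 7², 8², …).
The 13th slot belongs to stream A; its 7th term is -43.
Position 14 → stream B, term 7 = 144.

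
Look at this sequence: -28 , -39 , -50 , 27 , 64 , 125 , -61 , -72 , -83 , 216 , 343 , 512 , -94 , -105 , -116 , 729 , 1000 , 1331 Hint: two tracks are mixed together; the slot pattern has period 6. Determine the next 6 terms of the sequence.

-127, -138, -149, 1728, 2197, 2744

Reading positions in blocks of 6 reveals the pattern AAABBB — 2 tracks woven together.
Subsequence A: -28, -39, -50, -61, -72, -83, -94, -105, -116 (linear: a_n = -17 − 11·n).
Subsequence B: 27, 64, 125, 216, 343, 512, 729, 1000, 1331 (the cubes 3³, 4³, 5³, …).
Term 19 comes from subsequence A (its 10th entry): -127.
The 20th slot belongs to subsequence A; its 11th term is -138.
The 21st slot belongs to subsequence A; its 12th term is -149.
Term 22 comes from subsequence B (its 10th entry): 1728.
The 23rd slot belongs to subsequence B; its 11th term is 2197.
Position 24 → subsequence B, term 12 = 2744.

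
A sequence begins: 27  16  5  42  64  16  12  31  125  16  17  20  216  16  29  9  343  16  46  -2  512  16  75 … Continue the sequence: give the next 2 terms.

-13, 729

Split by position mod 4 into 4 tracks.
Track A is 27, 64, 125, 216, 343, 512, which is the cubes 3³, 4³, 5³, ….
Track B is 16, 16, 16, 16, 16, 16, which is always 16.
Track C is 5, 12, 17, 29, 46, 75, which is a Fibonacci-like recurrence a_n = a_{n-1} + a_{n-2}.
Track D is 42, 31, 20, 9, -2, which is arithmetic with common difference −11.
Term 24 comes from track D (its 6th entry): -13.
Position 25 → track A, term 7 = 729.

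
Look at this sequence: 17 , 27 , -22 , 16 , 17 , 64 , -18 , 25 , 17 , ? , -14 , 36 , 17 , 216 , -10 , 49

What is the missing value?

Read the sequence 4 terms at a time; column i is its own pattern.
Track A: 17, 17, 17, 17 (constant 17).
Track B: 27, 64, ?, 216 (consecutive cubes n³ from n = 3).
Track C: -22, -18, -14, -10 (adding 4 each time).
Track D: 16, 25, 36, 49 (consecutive squares n² from n = 4).
So the missing entry in track B is 125.

125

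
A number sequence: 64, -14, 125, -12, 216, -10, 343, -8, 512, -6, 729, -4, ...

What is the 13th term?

1000

Positions 1, 3, 5, … form one subsequence and positions 2, 4, 6, … form another.
Subsequence A is 64, 125, 216, 343, 512, 729, which is perfect cubes starting at 4³.
Subsequence B is -14, -12, -10, -8, -6, -4, which is arithmetic, step +2.
Position 13 → subsequence A, term 7 = 1000.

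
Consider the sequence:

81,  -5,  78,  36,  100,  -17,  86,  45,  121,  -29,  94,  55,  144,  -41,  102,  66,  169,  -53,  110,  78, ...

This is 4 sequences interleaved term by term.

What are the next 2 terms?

196, -65

Read the sequence 4 terms at a time; column i is its own pattern.
Subsequence A = 81, 100, 121, 144, 169: consecutive squares n² from n = 9.
Subsequence B = -5, -17, -29, -41, -53: subtracting 12 each time.
Subsequence C = 78, 86, 94, 102, 110: arithmetic with common difference +8.
Subsequence D = 36, 45, 55, 66, 78: triangular numbers starting at T_8.
Position 21 → subsequence A, term 6 = 196.
Term 22 comes from subsequence B (its 6th entry): -65.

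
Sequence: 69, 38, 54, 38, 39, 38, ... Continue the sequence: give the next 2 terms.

24, 38

Positions 1, 3, 5, … form one subsequence and positions 2, 4, 6, … form another.
Stream A: 69, 54, 39 — arithmetic, step −15.
Stream B: 38, 38, 38 — the constant sequence 38.
Position 7 → stream A, term 4 = 24.
Term 8 comes from stream B (its 4th entry): 38.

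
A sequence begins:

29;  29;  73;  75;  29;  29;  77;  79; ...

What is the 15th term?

The slot pattern repeats as AABB (period 4), so there are 2 interleaved tracks.
Track A = 29, 29, 29, 29: constant 29.
Track B = 73, 75, 77, 79: adding 2 each time.
Position 15 → track B, term 7 = 85.

85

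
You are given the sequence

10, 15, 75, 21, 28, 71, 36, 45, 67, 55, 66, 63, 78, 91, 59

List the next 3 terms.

The slot pattern repeats as AAB (period 3), so there are 2 interleaved tracks.
Stream A: 10, 15, 21, 28, 36, 45, 55, 66, 78, 91. Triangular numbers n(n+1)/2 for n = 4, 5, ….
Stream B: 75, 71, 67, 63, 59. Arithmetic, step −4.
Position 16 → stream A, term 11 = 105.
Position 17 falls in stream A as its term 12, giving 120.
The 18th slot belongs to stream B; its 6th term is 55.

105, 120, 55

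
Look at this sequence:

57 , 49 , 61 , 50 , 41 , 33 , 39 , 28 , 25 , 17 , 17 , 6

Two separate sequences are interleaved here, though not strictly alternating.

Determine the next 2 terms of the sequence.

The slot pattern repeats as AABB (period 4), so there are 2 interleaved tracks.
Stream A: 57, 49, 41, 33, 25, 17 (arithmetic, step −8).
Stream B: 61, 50, 39, 28, 17, 6 (linear: a_n = 72 − 11·n).
Position 13 falls in stream A as its term 7, giving 9.
Position 14 falls in stream A as its term 8, giving 1.

9, 1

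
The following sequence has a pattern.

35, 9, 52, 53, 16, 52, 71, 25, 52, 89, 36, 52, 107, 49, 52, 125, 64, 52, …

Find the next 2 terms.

143, 81

Taking every 3rd term gives 3 separate tracks.
Track A is 35, 53, 71, 89, 107, 125, which is linear: a_n = 17 + 18·n.
Track B is 9, 16, 25, 36, 49, 64, which is the squares 3², 4², 5², ….
Track C is 52, 52, 52, 52, 52, 52, which is always 52.
Position 19 falls in track A as its term 7, giving 143.
Position 20 → track B, term 7 = 81.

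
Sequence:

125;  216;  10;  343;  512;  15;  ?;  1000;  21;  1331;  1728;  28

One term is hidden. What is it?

729

Positions follow the repeating pattern AAB; grouping by letter gives 2 tracks.
Track A: 125, 216, 343, 512, ?, 1000, 1331, 1728 (perfect cubes starting at 5³).
Track B: 10, 15, 21, 28 (triangular numbers n(n+1)/2 for n = 4, 5, …).
Track A's pattern makes the blank 729.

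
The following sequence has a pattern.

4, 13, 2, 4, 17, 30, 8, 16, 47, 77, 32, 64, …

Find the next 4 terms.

124, 201, 128, 256

The slot pattern repeats as AABB (period 4), so there are 2 interleaved tracks.
Subsequence A = 4, 13, 17, 30, 47, 77: each term equals the sum of the previous two.
Subsequence B = 2, 4, 8, 16, 32, 64: powers 2^1, 2^2, 2^3, ….
Term 13 comes from subsequence A (its 7th entry): 124.
Position 14 falls in subsequence A as its term 8, giving 201.
The 15th slot belongs to subsequence B; its 7th term is 128.
Term 16 comes from subsequence B (its 8th entry): 256.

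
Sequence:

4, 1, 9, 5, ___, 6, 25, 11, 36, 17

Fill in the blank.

16

Positions 1, 3, 5, … form one subsequence and positions 2, 4, 6, … form another.
Subsequence A is 4, 9, ?, 25, 36, which is the squares 2², 3², 4², ….
Subsequence B is 1, 5, 6, 11, 17, which is Fibonacci-style (each term is the sum of the two before it).
Filling subsequence A at index 3 by its rule yields 16.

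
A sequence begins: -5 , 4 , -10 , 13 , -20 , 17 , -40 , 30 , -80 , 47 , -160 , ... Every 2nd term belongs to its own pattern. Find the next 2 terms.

77, -320

Split by position mod 2 into 2 tracks.
Subsequence A is -5, -10, -20, -40, -80, -160, which is a geometric progression (common ratio 2).
Subsequence B is 4, 13, 17, 30, 47, which is Fibonacci-style (each term is the sum of the two before it).
Term 12 comes from subsequence B (its 6th entry): 77.
Term 13 comes from subsequence A (its 7th entry): -320.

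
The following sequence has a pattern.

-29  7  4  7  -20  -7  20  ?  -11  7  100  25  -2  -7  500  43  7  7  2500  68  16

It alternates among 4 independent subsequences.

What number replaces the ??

Taking every 4th term gives 4 separate tracks.
Track A = -29, -20, -11, -2, 7, 16: arithmetic with common difference +9.
Track B = 7, -7, 7, -7, 7: the oscillation 7·(−1)^(n+1).
Track C = 4, 20, 100, 500, 2500: multiplying by 5 each time.
Track D = 7, ?, 25, 43, 68: a Fibonacci-like recurrence a_n = a_{n-1} + a_{n-2}.
So the missing entry in track D is 18.

18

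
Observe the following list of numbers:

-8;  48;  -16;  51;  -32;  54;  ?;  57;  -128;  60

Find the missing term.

-64

Split by position mod 2 into 2 tracks.
Track A: -8, -16, -32, ?, -128 — geometric, ×2 each step.
Track B: 48, 51, 54, 57, 60 — adding 3 each time.
Filling track A at index 4 by its rule yields -64.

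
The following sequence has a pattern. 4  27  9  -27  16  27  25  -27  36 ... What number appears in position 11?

Odd-indexed and even-indexed terms follow separate rules.
Subsequence A: 4, 9, 16, 25, 36. Perfect squares starting at 2².
Subsequence B: 27, -27, 27, -27. Oscillating between 27 and -27.
Position 11 falls in subsequence A as its term 6, giving 49.

49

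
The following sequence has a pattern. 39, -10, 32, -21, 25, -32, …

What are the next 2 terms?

18, -43

The terms cycle through 2 interleaved subsequences.
Track A: 39, 32, 25 — subtracting 7 each time.
Track B: -10, -21, -32 — subtracting 11 each time.
Position 7 → track A, term 4 = 18.
The 8th slot belongs to track B; its 4th term is -43.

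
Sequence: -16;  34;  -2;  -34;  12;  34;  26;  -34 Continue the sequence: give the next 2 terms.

40, 34

Positions 1, 3, 5, … form one subsequence and positions 2, 4, 6, … form another.
Stream A: -16, -2, 12, 26. Linear: a_n = -30 + 14·n.
Stream B: 34, -34, 34, -34. The oscillation 34·(−1)^(n+1).
The 9th slot belongs to stream A; its 5th term is 40.
The 10th slot belongs to stream B; its 5th term is 34.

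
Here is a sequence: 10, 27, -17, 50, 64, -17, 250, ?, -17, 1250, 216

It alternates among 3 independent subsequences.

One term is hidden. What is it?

125

The terms cycle through 3 interleaved subsequences.
Track A = 10, 50, 250, 1250: geometric, ×5 each step.
Track B = 27, 64, ?, 216: the cubes 3³, 4³, 5³, ….
Track C = -17, -17, -17: always -17.
So the missing entry in track B is 125.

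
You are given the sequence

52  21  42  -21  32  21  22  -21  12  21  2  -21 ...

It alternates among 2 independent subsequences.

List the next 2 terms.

Odd-indexed and even-indexed terms follow separate rules.
Track A: 52, 42, 32, 22, 12, 2. Linear: a_n = 62 − 10·n.
Track B: 21, -21, 21, -21, 21, -21. Oscillating between 21 and -21.
Position 13 → track A, term 7 = -8.
Position 14 falls in track B as its term 7, giving 21.

-8, 21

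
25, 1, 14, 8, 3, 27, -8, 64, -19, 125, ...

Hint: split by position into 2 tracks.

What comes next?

-30

Odd-indexed and even-indexed terms follow separate rules.
Track A is 25, 14, 3, -8, -19, which is arithmetic, step −11.
Track B is 1, 8, 27, 64, 125, which is perfect cubes starting at 1³.
Position 11 falls in track A as its term 6, giving -30.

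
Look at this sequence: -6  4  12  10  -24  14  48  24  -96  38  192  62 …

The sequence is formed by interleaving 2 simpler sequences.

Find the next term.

-384

Odd-indexed and even-indexed terms follow separate rules.
Subsequence A: -6, 12, -24, 48, -96, 192 (a geometric progression (common ratio -2)).
Subsequence B: 4, 10, 14, 24, 38, 62 (each term equals the sum of the previous two).
Term 13 comes from subsequence A (its 7th entry): -384.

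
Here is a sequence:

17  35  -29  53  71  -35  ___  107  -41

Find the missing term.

89

Reading positions in blocks of 3 reveals the pattern AAB — 2 tracks woven together.
Track A is 17, 35, 53, 71, ?, 107, which is linear: a_n = -1 + 18·n.
Track B is -29, -35, -41, which is arithmetic with common difference −6.
So the missing entry in track A is 89.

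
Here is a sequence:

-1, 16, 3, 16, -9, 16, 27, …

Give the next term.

Taking every 2nd term gives 2 separate tracks.
Subsequence A: -1, 3, -9, 27 (multiplying by -3 each time).
Subsequence B: 16, 16, 16 (always 16).
Position 8 → subsequence B, term 4 = 16.

16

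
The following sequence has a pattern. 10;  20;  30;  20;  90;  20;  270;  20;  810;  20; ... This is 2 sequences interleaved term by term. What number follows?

The terms cycle through 2 interleaved subsequences.
Stream A = 10, 30, 90, 270, 810: multiplying by 3 each time.
Stream B = 20, 20, 20, 20, 20: constant 20.
Term 11 comes from stream A (its 6th entry): 2430.

2430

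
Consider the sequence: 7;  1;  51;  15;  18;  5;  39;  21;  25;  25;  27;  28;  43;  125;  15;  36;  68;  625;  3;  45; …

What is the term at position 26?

The terms cycle through 4 interleaved subsequences.
Stream A is 7, 18, 25, 43, 68, which is each term equals the sum of the previous two.
Stream B is 1, 5, 25, 125, 625, which is successive powers of 5.
Stream C is 51, 39, 27, 15, 3, which is arithmetic, step −12.
Stream D is 15, 21, 28, 36, 45, which is triangular numbers n(n+1)/2 for n = 5, 6, ….
Term 26 comes from stream B (its 7th entry): 15625.

15625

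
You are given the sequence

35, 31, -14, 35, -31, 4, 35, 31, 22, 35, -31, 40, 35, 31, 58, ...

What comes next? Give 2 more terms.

Read the sequence 3 terms at a time; column i is its own pattern.
Track A: 35, 35, 35, 35, 35 — always 35.
Track B: 31, -31, 31, -31, 31 — the oscillation 31·(−1)^(n+1).
Track C: -14, 4, 22, 40, 58 — adding 18 each time.
Position 16 falls in track A as its term 6, giving 35.
Term 17 comes from track B (its 6th entry): -31.

35, -31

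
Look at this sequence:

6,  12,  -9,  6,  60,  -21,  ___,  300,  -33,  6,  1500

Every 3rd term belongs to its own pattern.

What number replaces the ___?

6

Taking every 3rd term gives 3 separate tracks.
Stream A is 6, 6, ?, 6, which is always 6.
Stream B is 12, 60, 300, 1500, which is multiplying by 5 each time.
Stream C is -9, -21, -33, which is linear: a_n = 3 − 12·n.
So the missing entry in stream A is 6.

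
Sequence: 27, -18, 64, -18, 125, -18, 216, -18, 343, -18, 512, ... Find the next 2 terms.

Odd-indexed and even-indexed terms follow separate rules.
Subsequence A: 27, 64, 125, 216, 343, 512 (the cubes 3³, 4³, 5³, …).
Subsequence B: -18, -18, -18, -18, -18 (constant -18).
The 12th slot belongs to subsequence B; its 6th term is -18.
Position 13 → subsequence A, term 7 = 729.

-18, 729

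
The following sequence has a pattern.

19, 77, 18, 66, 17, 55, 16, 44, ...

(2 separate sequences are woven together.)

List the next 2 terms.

15, 33

Positions 1, 3, 5, … form one subsequence and positions 2, 4, 6, … form another.
Stream A: 19, 18, 17, 16. Subtracting 1 each time.
Stream B: 77, 66, 55, 44. Linear: a_n = 88 − 11·n.
The 9th slot belongs to stream A; its 5th term is 15.
The 10th slot belongs to stream B; its 5th term is 33.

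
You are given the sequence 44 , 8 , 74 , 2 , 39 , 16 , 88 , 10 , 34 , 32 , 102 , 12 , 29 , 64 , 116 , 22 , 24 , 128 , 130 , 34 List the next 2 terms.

19, 256

The terms cycle through 4 interleaved subsequences.
Subsequence A: 44, 39, 34, 29, 24 (arithmetic, step −5).
Subsequence B: 8, 16, 32, 64, 128 (successive powers of 2).
Subsequence C: 74, 88, 102, 116, 130 (arithmetic, step +14).
Subsequence D: 2, 10, 12, 22, 34 (each term equals the sum of the previous two).
Position 21 → subsequence A, term 6 = 19.
Term 22 comes from subsequence B (its 6th entry): 256.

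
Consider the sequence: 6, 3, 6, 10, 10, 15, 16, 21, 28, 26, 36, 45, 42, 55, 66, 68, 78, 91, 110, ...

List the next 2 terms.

The slot pattern repeats as ABB (period 3), so there are 2 interleaved tracks.
Track A: 6, 10, 16, 26, 42, 68, 110 (a Fibonacci-like recurrence a_n = a_{n-1} + a_{n-2}).
Track B: 3, 6, 10, 15, 21, 28, 36, 45, 55, 66, 78, 91 (triangular numbers n(n+1)/2 for n = 2, 3, …).
Term 20 comes from track B (its 13th entry): 105.
Position 21 falls in track B as its term 14, giving 120.

105, 120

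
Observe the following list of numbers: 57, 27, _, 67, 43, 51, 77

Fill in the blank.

35

Positions follow the repeating pattern ABB; grouping by letter gives 2 tracks.
Track A: 57, 67, 77. Arithmetic, step +10.
Track B: 27, ?, 43, 51. Adding 8 each time.
So the missing entry in track B is 35.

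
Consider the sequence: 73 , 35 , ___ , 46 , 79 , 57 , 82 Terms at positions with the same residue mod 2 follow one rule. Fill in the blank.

Odd-indexed and even-indexed terms follow separate rules.
Stream A: 73, ?, 79, 82 (arithmetic with common difference +3).
Stream B: 35, 46, 57 (arithmetic with common difference +11).
Filling stream A at index 2 by its rule yields 76.

76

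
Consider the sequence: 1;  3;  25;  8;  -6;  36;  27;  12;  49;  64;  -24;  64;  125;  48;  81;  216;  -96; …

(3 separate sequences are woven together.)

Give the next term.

Split by position mod 3 into 3 tracks.
Track A: 1, 8, 27, 64, 125, 216 (the cubes 1³, 2³, 3³, …).
Track B: 3, -6, 12, -24, 48, -96 (geometric, ×-2 each step).
Track C: 25, 36, 49, 64, 81 (perfect squares starting at 5²).
Position 18 → track C, term 6 = 100.

100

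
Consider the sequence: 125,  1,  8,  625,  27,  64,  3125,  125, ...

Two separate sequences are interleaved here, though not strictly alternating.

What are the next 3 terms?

The slot pattern repeats as ABB (period 3), so there are 2 interleaved tracks.
Track A = 125, 625, 3125: successive powers of 5.
Track B = 1, 8, 27, 64, 125: perfect cubes starting at 1³.
Position 9 → track B, term 6 = 216.
Term 10 comes from track A (its 4th entry): 15625.
Position 11 → track B, term 7 = 343.

216, 15625, 343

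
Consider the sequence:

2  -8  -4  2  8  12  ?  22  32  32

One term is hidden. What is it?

Odd-indexed and even-indexed terms follow separate rules.
Track A: 2, -4, 8, ?, 32 (geometric, ×-2 each step).
Track B: -8, 2, 12, 22, 32 (arithmetic with common difference +10).
Filling track A at index 4 by its rule yields -16.

-16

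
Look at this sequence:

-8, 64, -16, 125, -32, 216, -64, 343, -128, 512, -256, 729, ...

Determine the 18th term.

1728

Positions 1, 3, 5, … form one subsequence and positions 2, 4, 6, … form another.
Subsequence A: -8, -16, -32, -64, -128, -256 (geometric, ×2 each step).
Subsequence B: 64, 125, 216, 343, 512, 729 (the cubes 4³, 5³, 6³, …).
Position 18 → subsequence B, term 9 = 1728.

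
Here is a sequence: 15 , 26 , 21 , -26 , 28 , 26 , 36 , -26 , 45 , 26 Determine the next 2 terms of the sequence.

55, -26

The terms cycle through 2 interleaved subsequences.
Subsequence A: 15, 21, 28, 36, 45 (the triangular numbers T_5, T_6, …).
Subsequence B: 26, -26, 26, -26, 26 (the oscillation 26·(−1)^(n+1)).
Position 11 → subsequence A, term 6 = 55.
Position 12 → subsequence B, term 6 = -26.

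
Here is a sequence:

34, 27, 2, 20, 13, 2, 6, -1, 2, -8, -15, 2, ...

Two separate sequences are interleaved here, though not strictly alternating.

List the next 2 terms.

Reading positions in blocks of 3 reveals the pattern AAB — 2 tracks woven together.
Subsequence A: 34, 27, 20, 13, 6, -1, -8, -15 — subtracting 7 each time.
Subsequence B: 2, 2, 2, 2 — constant 2.
Term 13 comes from subsequence A (its 9th entry): -22.
Position 14 falls in subsequence A as its term 10, giving -29.

-22, -29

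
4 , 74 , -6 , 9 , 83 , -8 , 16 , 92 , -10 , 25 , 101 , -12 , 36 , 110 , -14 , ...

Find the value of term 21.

-18

Split by position mod 3: positions 1, 4, 7, … form one track, and each other residue class forms its own.
Subsequence A = 4, 9, 16, 25, 36: the squares 2², 3², 4², ….
Subsequence B = 74, 83, 92, 101, 110: arithmetic, step +9.
Subsequence C = -6, -8, -10, -12, -14: arithmetic with common difference −2.
Position 21 → subsequence C, term 7 = -18.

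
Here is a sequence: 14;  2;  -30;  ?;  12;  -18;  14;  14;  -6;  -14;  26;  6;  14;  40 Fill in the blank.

-14

Taking every 3rd term gives 3 separate tracks.
Subsequence A: 14, ?, 14, -14, 14. Alternating ±14.
Subsequence B: 2, 12, 14, 26, 40. Fibonacci-style (each term is the sum of the two before it).
Subsequence C: -30, -18, -6, 6. Adding 12 each time.
The gap is subsequence A's term 2; the rule gives -14.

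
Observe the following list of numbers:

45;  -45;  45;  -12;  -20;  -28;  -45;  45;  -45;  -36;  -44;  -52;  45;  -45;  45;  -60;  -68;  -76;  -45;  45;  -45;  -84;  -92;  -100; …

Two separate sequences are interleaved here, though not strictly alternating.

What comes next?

45

Positions follow the repeating pattern AAABBB; grouping by letter gives 2 tracks.
Stream A is 45, -45, 45, -45, 45, -45, 45, -45, 45, -45, 45, -45, which is the oscillation 45·(−1)^(n+1).
Stream B is -12, -20, -28, -36, -44, -52, -60, -68, -76, -84, -92, -100, which is arithmetic with common difference −8.
Term 25 comes from stream A (its 13th entry): 45.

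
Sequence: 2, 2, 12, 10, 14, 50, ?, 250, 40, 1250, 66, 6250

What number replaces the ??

26

The terms cycle through 2 interleaved subsequences.
Subsequence A is 2, 12, 14, ?, 40, 66, which is a Fibonacci-like recurrence a_n = a_{n-1} + a_{n-2}.
Subsequence B is 2, 10, 50, 250, 1250, 6250, which is multiplying by 5 each time.
Filling subsequence A at index 4 by its rule yields 26.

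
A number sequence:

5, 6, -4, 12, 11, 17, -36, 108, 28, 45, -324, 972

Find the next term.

73

Positions follow the repeating pattern AABB; grouping by letter gives 2 tracks.
Subsequence A = 5, 6, 11, 17, 28, 45: each term equals the sum of the previous two.
Subsequence B = -4, 12, -36, 108, -324, 972: multiplying by -3 each time.
Position 13 falls in subsequence A as its term 7, giving 73.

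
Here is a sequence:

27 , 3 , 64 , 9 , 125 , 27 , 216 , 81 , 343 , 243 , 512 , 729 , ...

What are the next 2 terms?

The terms cycle through 2 interleaved subsequences.
Stream A: 27, 64, 125, 216, 343, 512. Consecutive cubes n³ from n = 3.
Stream B: 3, 9, 27, 81, 243, 729. Successive powers of 3.
Term 13 comes from stream A (its 7th entry): 729.
Term 14 comes from stream B (its 7th entry): 2187.

729, 2187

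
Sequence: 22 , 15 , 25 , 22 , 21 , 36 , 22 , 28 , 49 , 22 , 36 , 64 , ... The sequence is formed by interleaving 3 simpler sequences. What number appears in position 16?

22

Split by position mod 3: positions 1, 4, 7, … form one track, and each other residue class forms its own.
Subsequence A is 22, 22, 22, 22, which is always 22.
Subsequence B is 15, 21, 28, 36, which is triangular numbers n(n+1)/2 for n = 5, 6, ….
Subsequence C is 25, 36, 49, 64, which is the squares 5², 6², 7², ….
The 16th slot belongs to subsequence A; its 6th term is 22.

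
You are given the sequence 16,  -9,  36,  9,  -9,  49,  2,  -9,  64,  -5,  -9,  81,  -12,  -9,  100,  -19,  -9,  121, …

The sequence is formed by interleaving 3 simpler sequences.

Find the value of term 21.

144

Taking every 3rd term gives 3 separate tracks.
Track A: 16, 9, 2, -5, -12, -19. Linear: a_n = 23 − 7·n.
Track B: -9, -9, -9, -9, -9, -9. The constant sequence -9.
Track C: 36, 49, 64, 81, 100, 121. Consecutive squares n² from n = 6.
Position 21 falls in track C as its term 7, giving 144.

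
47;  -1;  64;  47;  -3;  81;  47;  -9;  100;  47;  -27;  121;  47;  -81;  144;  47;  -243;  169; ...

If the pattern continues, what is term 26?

-6561

Split by position mod 3 into 3 tracks.
Subsequence A is 47, 47, 47, 47, 47, 47, which is constant 47.
Subsequence B is -1, -3, -9, -27, -81, -243, which is geometric with ratio 3.
Subsequence C is 64, 81, 100, 121, 144, 169, which is perfect squares starting at 8².
Position 26 falls in subsequence B as its term 9, giving -6561.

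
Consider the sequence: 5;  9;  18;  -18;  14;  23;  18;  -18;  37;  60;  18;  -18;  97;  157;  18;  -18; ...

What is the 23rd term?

Reading positions in blocks of 4 reveals the pattern AABB — 2 tracks woven together.
Track A: 5, 9, 14, 23, 37, 60, 97, 157 — a Fibonacci-like recurrence a_n = a_{n-1} + a_{n-2}.
Track B: 18, -18, 18, -18, 18, -18, 18, -18 — the oscillation 18·(−1)^(n+1).
The 23rd slot belongs to track B; its 11th term is 18.

18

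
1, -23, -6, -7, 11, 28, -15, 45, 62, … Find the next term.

The slot pattern repeats as ABB (period 3), so there are 2 interleaved tracks.
Track A: 1, -7, -15. Arithmetic with common difference −8.
Track B: -23, -6, 11, 28, 45, 62. Linear: a_n = -40 + 17·n.
Position 10 → track A, term 4 = -23.

-23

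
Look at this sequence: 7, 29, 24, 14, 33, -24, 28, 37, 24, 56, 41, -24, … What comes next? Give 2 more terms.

112, 45

Read the sequence 3 terms at a time; column i is its own pattern.
Stream A: 7, 14, 28, 56 (multiplying by 2 each time).
Stream B: 29, 33, 37, 41 (linear: a_n = 25 + 4·n).
Stream C: 24, -24, 24, -24 (oscillating between 24 and -24).
The 13th slot belongs to stream A; its 5th term is 112.
Position 14 → stream B, term 5 = 45.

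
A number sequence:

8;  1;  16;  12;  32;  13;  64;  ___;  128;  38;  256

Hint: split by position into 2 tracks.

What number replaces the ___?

Positions 1, 3, 5, … form one subsequence and positions 2, 4, 6, … form another.
Subsequence A: 8, 16, 32, 64, 128, 256. Geometric with ratio 2.
Subsequence B: 1, 12, 13, ?, 38. Fibonacci-style (each term is the sum of the two before it).
The gap is subsequence B's term 4; the rule gives 25.

25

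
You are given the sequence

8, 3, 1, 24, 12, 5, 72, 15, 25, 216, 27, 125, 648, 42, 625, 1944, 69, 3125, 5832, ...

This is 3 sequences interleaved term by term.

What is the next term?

111

Read the sequence 3 terms at a time; column i is its own pattern.
Track A: 8, 24, 72, 216, 648, 1944, 5832 — multiplying by 3 each time.
Track B: 3, 12, 15, 27, 42, 69 — each term equals the sum of the previous two.
Track C: 1, 5, 25, 125, 625, 3125 — powers 5^0, 5^1, 5^2, ….
Term 20 comes from track B (its 7th entry): 111.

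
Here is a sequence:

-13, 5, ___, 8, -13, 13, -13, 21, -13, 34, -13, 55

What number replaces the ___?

The terms cycle through 2 interleaved subsequences.
Track A: -13, ?, -13, -13, -13, -13 — constant -13.
Track B: 5, 8, 13, 21, 34, 55 — a Fibonacci-like recurrence a_n = a_{n-1} + a_{n-2}.
The gap is track A's term 2; the rule gives -13.

-13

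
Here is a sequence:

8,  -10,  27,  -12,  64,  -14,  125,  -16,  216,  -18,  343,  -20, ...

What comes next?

Odd-indexed and even-indexed terms follow separate rules.
Subsequence A = 8, 27, 64, 125, 216, 343: perfect cubes starting at 2³.
Subsequence B = -10, -12, -14, -16, -18, -20: subtracting 2 each time.
Position 13 → subsequence A, term 7 = 512.

512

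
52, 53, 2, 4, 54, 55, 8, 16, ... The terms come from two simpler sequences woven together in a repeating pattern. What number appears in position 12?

64

Positions follow the repeating pattern AABB; grouping by letter gives 2 tracks.
Stream A: 52, 53, 54, 55. Arithmetic, step +1.
Stream B: 2, 4, 8, 16. Powers of 2.
The 12th slot belongs to stream B; its 6th term is 64.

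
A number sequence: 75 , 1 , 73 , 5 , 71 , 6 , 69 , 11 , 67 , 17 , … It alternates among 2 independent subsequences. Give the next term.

Taking every 2nd term gives 2 separate tracks.
Track A: 75, 73, 71, 69, 67 — arithmetic, step −2.
Track B: 1, 5, 6, 11, 17 — a Fibonacci-like recurrence a_n = a_{n-1} + a_{n-2}.
Position 11 → track A, term 6 = 65.

65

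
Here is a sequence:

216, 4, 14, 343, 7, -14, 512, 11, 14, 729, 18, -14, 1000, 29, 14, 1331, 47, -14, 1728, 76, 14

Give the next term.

Split by position mod 3 into 3 tracks.
Stream A: 216, 343, 512, 729, 1000, 1331, 1728 (perfect cubes starting at 6³).
Stream B: 4, 7, 11, 18, 29, 47, 76 (each term equals the sum of the previous two).
Stream C: 14, -14, 14, -14, 14, -14, 14 (alternating ±14).
Term 22 comes from stream A (its 8th entry): 2197.

2197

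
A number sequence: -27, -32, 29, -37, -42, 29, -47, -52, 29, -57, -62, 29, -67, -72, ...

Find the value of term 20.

-92

The slot pattern repeats as AAB (period 3), so there are 2 interleaved tracks.
Track A = -27, -32, -37, -42, -47, -52, -57, -62, -67, -72: subtracting 5 each time.
Track B = 29, 29, 29, 29: always 29.
The 20th slot belongs to track A; its 14th term is -92.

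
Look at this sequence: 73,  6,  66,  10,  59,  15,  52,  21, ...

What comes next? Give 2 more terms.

45, 28

Split by position mod 2 into 2 tracks.
Track A = 73, 66, 59, 52: arithmetic, step −7.
Track B = 6, 10, 15, 21: triangular numbers starting at T_3.
Term 9 comes from track A (its 5th entry): 45.
Term 10 comes from track B (its 5th entry): 28.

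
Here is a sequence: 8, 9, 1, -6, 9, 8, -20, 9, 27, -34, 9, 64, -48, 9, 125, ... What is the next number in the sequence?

Split by position mod 3: positions 1, 4, 7, … form one track, and each other residue class forms its own.
Track A: 8, -6, -20, -34, -48 — arithmetic, step −14.
Track B: 9, 9, 9, 9, 9 — the constant sequence 9.
Track C: 1, 8, 27, 64, 125 — perfect cubes starting at 1³.
The 16th slot belongs to track A; its 6th term is -62.

-62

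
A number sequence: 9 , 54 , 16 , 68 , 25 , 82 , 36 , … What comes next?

96

Split by position mod 2 into 2 tracks.
Stream A: 9, 16, 25, 36. Consecutive squares n² from n = 3.
Stream B: 54, 68, 82. Arithmetic, step +14.
Position 8 → stream B, term 4 = 96.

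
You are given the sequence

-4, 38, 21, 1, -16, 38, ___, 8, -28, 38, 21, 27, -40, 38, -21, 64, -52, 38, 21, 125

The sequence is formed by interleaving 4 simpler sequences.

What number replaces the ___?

-21

Split by position mod 4: positions 1, 5, 9, … form one track, and each other residue class forms its own.
Track A: -4, -16, -28, -40, -52 (subtracting 12 each time).
Track B: 38, 38, 38, 38, 38 (always 38).
Track C: 21, ?, 21, -21, 21 (alternating ±21).
Track D: 1, 8, 27, 64, 125 (consecutive cubes n³ from n = 1).
Filling track C at index 2 by its rule yields -21.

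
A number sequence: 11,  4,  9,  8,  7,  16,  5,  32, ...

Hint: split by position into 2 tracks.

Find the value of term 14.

Split by position mod 2 into 2 tracks.
Track A: 11, 9, 7, 5 — arithmetic with common difference −2.
Track B: 4, 8, 16, 32 — successive powers of 2.
Position 14 falls in track B as its term 7, giving 256.

256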